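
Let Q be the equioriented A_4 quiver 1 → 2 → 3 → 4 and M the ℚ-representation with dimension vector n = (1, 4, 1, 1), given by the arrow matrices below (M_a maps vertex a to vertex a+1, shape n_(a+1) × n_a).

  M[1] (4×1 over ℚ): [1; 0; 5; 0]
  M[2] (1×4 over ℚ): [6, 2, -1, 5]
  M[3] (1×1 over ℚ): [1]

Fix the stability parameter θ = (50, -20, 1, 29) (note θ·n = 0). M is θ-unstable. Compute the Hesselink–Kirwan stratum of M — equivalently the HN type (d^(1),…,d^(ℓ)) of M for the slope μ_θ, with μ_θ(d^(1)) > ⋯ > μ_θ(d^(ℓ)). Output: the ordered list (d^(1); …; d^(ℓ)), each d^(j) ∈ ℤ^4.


Interval decomposition of M: I[1,4], I[2,2]^3.
HN type (ℓ=3): μ^(1)=29; μ^(2)=31/3; μ^(3)=-20

((0, 0, 0, 1); (1, 1, 1, 0); (0, 3, 0, 0))


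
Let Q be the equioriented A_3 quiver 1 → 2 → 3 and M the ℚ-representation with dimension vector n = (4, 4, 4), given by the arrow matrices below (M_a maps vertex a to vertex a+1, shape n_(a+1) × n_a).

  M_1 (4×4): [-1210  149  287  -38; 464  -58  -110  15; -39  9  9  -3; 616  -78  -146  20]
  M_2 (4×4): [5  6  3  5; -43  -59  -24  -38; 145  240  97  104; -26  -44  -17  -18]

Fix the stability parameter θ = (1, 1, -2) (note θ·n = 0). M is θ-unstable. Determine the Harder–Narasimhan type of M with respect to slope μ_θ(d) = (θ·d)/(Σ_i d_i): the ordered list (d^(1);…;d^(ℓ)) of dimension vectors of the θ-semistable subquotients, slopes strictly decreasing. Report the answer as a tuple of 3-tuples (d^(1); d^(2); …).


Interval decomposition of M: I[1,1], I[1,3]^3, I[2,3].
HN type (ℓ=3): μ^(1)=1; μ^(2)=0; μ^(3)=-1/2

((1, 0, 0); (3, 3, 3); (0, 1, 1))


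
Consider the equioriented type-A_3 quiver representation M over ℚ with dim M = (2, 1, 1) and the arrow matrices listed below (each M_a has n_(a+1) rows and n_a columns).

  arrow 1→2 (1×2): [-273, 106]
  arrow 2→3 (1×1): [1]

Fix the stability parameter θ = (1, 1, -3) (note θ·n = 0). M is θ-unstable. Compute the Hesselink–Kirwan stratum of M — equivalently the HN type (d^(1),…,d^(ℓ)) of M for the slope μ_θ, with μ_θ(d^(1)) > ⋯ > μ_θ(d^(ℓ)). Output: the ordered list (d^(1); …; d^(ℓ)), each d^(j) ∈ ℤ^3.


Via rank(M_{q-1}∘⋯∘M_p): M ≅ I[1,1], I[1,3].
μ_θ-semistable layers: μ^(1)=1; μ^(2)=-1/3

((1, 0, 0); (1, 1, 1))


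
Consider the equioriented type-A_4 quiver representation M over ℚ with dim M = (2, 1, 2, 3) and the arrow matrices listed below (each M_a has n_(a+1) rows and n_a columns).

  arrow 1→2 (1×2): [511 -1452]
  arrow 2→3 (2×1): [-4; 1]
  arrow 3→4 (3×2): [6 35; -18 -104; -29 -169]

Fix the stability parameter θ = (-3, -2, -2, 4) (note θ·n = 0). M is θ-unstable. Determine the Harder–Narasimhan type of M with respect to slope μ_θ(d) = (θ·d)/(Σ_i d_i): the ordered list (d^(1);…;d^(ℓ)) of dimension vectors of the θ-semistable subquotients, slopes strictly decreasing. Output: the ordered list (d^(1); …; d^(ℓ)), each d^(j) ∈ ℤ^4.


Barcode: M ≅ I[1,1], I[1,4], I[3,4], I[4,4]. HN layers by μ_θ (3 steps, strictly decreasing):
  μ^(1)=4; μ^(2)=-2; μ^(3)=-3

((0, 0, 0, 3); (0, 1, 2, 0); (2, 0, 0, 0))


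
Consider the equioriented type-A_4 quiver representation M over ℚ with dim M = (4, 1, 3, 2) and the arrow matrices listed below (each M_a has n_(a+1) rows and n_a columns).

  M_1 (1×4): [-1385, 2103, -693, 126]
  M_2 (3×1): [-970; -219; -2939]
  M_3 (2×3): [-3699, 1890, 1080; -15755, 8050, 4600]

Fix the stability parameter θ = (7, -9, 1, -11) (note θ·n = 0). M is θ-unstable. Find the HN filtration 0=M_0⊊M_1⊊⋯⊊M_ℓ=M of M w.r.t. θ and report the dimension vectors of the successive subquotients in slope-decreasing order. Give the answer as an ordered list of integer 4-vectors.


Via rank(M_{q-1}∘⋯∘M_p): M ≅ I[1,1]^3, I[1,3], I[3,3], I[3,4], I[4,4].
μ_θ-semistable layers: μ^(1)=7; μ^(2)=1; μ^(3)=-1; μ^(4)=-5; μ^(5)=-11

((3, 0, 0, 0); (0, 0, 2, 0); (1, 1, 0, 0); (0, 0, 1, 1); (0, 0, 0, 1))


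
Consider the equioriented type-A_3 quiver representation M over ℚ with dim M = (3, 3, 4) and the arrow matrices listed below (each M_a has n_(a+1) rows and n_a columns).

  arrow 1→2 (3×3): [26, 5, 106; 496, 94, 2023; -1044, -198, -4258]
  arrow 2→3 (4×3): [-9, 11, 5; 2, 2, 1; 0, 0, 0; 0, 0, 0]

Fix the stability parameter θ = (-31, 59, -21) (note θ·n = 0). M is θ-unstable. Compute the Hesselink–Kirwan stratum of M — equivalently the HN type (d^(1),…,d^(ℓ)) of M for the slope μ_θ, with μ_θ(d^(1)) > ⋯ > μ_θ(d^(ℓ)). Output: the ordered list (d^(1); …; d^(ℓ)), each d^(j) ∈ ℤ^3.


Barcode: M ≅ I[1,1], I[1,2], I[1,3], I[2,3], I[3,3]^2. HN layers by μ_θ (4 steps, strictly decreasing):
  μ^(1)=59; μ^(2)=19; μ^(3)=-21; μ^(4)=-31

((0, 1, 0); (0, 2, 2); (0, 0, 2); (3, 0, 0))


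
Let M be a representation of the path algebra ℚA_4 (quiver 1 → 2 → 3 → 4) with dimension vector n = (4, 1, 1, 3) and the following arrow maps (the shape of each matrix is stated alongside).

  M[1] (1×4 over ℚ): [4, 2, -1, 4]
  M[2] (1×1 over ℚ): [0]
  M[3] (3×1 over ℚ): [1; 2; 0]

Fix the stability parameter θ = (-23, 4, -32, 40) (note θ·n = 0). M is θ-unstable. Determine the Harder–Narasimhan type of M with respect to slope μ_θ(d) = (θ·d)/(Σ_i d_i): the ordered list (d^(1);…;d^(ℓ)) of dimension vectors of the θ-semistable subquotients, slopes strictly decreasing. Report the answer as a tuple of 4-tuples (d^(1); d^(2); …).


Via rank(M_{q-1}∘⋯∘M_p): M ≅ I[1,1]^3, I[1,2], I[3,4], I[4,4]^2.
μ_θ-semistable layers: μ^(1)=40; μ^(2)=4; μ^(3)=-23; μ^(4)=-32

((0, 0, 0, 3); (0, 1, 0, 0); (4, 0, 0, 0); (0, 0, 1, 0))


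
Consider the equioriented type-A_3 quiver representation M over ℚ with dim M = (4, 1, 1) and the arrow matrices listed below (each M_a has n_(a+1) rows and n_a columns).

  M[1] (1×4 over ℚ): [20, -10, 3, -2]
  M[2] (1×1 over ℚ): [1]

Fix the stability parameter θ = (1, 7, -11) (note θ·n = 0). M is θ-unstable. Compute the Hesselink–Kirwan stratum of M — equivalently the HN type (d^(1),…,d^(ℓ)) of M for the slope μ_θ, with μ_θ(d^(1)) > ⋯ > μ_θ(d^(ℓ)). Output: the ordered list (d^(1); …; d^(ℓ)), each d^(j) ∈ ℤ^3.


Barcode: M ≅ I[1,1]^3, I[1,3]. HN layers by μ_θ (2 steps, strictly decreasing):
  μ^(1)=1; μ^(2)=-1

((3, 0, 0); (1, 1, 1))


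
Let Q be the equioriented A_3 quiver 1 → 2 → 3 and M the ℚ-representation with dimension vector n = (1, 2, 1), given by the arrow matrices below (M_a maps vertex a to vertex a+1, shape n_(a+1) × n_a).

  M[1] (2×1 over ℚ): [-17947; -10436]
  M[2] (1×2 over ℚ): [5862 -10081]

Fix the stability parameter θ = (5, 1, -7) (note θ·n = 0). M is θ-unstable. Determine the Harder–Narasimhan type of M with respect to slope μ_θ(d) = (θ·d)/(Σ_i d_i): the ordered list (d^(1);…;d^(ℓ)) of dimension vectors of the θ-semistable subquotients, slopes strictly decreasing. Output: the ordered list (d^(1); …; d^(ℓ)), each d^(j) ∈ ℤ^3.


Interval decomposition of M: I[1,3], I[2,2].
HN type (ℓ=2): μ^(1)=1; μ^(2)=-1/3

((0, 1, 0); (1, 1, 1))


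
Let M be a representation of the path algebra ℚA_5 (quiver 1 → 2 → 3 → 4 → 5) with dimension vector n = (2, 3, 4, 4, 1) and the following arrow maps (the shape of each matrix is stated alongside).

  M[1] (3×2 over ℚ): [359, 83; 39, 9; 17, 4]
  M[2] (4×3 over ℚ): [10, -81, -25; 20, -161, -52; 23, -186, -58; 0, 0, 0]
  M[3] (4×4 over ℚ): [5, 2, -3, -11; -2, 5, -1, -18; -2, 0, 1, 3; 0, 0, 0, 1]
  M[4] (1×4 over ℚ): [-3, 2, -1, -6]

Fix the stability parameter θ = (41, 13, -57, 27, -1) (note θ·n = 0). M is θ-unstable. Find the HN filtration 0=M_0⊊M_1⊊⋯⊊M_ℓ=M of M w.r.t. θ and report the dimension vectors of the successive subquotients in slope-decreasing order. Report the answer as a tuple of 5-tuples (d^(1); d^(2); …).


Via rank(M_{q-1}∘⋯∘M_p): M ≅ I[1,4], I[1,5], I[2,4], I[3,4].
μ_θ-semistable layers: μ^(1)=27; μ^(2)=13; μ^(3)=-1; μ^(4)=-22; μ^(5)=-57

((0, 0, 0, 3, 0); (0, 0, 0, 1, 1); (2, 2, 2, 0, 0); (0, 1, 1, 0, 0); (0, 0, 1, 0, 0))


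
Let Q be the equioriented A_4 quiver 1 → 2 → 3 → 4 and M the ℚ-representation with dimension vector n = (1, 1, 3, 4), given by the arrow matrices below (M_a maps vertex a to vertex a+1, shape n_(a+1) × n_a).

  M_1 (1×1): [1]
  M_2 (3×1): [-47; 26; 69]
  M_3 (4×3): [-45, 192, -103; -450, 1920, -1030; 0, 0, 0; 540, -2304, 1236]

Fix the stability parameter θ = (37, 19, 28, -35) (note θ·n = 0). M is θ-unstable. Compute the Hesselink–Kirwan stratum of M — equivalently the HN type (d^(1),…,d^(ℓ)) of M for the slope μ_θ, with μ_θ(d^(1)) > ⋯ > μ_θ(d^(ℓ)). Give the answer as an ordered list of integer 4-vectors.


Via rank(M_{q-1}∘⋯∘M_p): M ≅ I[1,3], I[3,3], I[3,4], I[4,4]^3.
μ_θ-semistable layers: μ^(1)=28; μ^(2)=-7/2; μ^(3)=-35

((1, 1, 2, 0); (0, 0, 1, 1); (0, 0, 0, 3))


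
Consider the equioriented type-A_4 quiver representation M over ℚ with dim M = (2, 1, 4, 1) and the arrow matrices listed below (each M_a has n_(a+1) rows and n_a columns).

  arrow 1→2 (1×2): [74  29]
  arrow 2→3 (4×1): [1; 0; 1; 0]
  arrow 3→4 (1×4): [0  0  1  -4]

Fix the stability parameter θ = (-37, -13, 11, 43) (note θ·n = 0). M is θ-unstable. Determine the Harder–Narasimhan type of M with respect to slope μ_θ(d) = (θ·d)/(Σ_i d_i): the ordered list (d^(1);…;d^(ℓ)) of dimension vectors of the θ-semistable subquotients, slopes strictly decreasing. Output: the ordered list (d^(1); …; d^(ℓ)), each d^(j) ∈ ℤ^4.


Barcode: M ≅ I[1,1], I[1,4], I[3,3]^3. HN layers by μ_θ (4 steps, strictly decreasing):
  μ^(1)=43; μ^(2)=11; μ^(3)=-13; μ^(4)=-37

((0, 0, 0, 1); (0, 0, 4, 0); (0, 1, 0, 0); (2, 0, 0, 0))


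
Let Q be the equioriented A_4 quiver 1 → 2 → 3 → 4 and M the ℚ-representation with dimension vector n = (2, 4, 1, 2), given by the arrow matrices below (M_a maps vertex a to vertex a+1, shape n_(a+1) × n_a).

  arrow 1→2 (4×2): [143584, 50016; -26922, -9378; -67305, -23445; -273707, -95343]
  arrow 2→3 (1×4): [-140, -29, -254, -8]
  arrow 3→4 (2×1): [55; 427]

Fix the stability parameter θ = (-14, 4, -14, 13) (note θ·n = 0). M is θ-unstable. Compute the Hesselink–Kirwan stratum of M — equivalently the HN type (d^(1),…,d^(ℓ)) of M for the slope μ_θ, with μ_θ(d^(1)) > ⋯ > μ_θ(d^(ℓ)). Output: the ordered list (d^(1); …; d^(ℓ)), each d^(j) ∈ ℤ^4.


Interval decomposition of M: I[1,1], I[1,4], I[2,2]^3, I[4,4].
HN type (ℓ=4): μ^(1)=13; μ^(2)=4; μ^(3)=-5; μ^(4)=-14

((0, 0, 0, 2); (0, 3, 0, 0); (0, 1, 1, 0); (2, 0, 0, 0))


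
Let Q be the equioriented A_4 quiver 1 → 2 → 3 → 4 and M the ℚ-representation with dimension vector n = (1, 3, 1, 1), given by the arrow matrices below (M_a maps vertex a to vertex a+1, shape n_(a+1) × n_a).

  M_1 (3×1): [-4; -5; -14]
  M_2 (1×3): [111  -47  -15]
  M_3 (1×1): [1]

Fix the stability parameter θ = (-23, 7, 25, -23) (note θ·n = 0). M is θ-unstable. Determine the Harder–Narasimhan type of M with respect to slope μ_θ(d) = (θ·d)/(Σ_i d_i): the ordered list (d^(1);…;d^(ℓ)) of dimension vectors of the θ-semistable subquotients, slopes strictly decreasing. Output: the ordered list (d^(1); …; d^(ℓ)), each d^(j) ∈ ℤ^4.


Via rank(M_{q-1}∘⋯∘M_p): M ≅ I[1,4], I[2,2]^2.
μ_θ-semistable layers: μ^(1)=7; μ^(2)=3; μ^(3)=-23

((0, 2, 0, 0); (0, 1, 1, 1); (1, 0, 0, 0))


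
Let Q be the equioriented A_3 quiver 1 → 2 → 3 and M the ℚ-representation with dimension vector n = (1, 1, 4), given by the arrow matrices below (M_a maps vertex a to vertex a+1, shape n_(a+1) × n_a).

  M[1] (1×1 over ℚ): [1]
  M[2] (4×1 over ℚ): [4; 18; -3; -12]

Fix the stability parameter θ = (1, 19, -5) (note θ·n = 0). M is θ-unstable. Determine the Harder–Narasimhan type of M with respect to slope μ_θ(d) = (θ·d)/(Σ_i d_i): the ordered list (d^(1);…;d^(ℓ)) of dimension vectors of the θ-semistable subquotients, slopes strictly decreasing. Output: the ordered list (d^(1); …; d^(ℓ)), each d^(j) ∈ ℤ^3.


Interval decomposition of M: I[1,3], I[3,3]^3.
HN type (ℓ=3): μ^(1)=7; μ^(2)=1; μ^(3)=-5

((0, 1, 1); (1, 0, 0); (0, 0, 3))


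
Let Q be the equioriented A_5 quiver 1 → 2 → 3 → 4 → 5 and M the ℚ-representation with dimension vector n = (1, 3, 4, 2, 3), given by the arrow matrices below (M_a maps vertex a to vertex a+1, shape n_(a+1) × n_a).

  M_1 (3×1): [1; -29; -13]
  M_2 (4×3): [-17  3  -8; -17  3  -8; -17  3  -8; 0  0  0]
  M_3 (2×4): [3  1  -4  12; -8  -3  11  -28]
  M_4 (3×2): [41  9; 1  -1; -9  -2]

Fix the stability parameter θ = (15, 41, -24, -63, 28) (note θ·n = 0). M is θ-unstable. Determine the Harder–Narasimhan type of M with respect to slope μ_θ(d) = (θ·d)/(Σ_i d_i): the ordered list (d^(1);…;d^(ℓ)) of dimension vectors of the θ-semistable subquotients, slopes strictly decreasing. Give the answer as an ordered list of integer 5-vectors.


Barcode: M ≅ I[1,2], I[2,2], I[2,3], I[3,3], I[3,5]^2, I[5,5]. HN layers by μ_θ (6 steps, strictly decreasing):
  μ^(1)=41; μ^(2)=28; μ^(3)=15; μ^(4)=17/2; μ^(5)=-24; μ^(6)=-87/2

((0, 2, 0, 0, 0); (0, 0, 0, 0, 3); (1, 0, 0, 0, 0); (0, 1, 1, 0, 0); (0, 0, 1, 0, 0); (0, 0, 2, 2, 0))


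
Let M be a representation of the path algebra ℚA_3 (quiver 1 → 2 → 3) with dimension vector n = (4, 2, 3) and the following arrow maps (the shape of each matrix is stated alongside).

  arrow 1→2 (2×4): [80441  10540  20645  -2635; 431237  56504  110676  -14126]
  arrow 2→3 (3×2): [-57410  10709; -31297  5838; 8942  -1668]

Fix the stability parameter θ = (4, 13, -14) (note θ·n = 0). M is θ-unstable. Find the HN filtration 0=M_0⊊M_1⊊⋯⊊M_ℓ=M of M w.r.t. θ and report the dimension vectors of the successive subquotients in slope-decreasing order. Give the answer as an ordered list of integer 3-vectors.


Interval decomposition of M: I[1,1]^2, I[1,3]^2, I[3,3].
HN type (ℓ=3): μ^(1)=4; μ^(2)=1; μ^(3)=-14

((2, 0, 0); (2, 2, 2); (0, 0, 1))


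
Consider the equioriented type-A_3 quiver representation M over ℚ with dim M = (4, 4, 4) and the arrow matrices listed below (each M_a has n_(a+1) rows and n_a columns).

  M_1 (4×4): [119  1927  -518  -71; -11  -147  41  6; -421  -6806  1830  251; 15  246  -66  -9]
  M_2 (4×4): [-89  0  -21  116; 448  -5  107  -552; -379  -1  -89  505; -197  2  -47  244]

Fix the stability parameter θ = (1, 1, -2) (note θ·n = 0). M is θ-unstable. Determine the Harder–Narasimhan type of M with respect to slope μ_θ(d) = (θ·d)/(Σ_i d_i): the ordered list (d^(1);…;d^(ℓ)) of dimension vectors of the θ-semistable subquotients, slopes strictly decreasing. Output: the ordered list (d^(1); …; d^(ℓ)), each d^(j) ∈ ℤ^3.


Interval decomposition of M: I[1,1], I[1,2], I[1,3]^2, I[2,3], I[3,3].
HN type (ℓ=4): μ^(1)=1; μ^(2)=0; μ^(3)=-1/2; μ^(4)=-2

((2, 1, 0); (2, 2, 2); (0, 1, 1); (0, 0, 1))


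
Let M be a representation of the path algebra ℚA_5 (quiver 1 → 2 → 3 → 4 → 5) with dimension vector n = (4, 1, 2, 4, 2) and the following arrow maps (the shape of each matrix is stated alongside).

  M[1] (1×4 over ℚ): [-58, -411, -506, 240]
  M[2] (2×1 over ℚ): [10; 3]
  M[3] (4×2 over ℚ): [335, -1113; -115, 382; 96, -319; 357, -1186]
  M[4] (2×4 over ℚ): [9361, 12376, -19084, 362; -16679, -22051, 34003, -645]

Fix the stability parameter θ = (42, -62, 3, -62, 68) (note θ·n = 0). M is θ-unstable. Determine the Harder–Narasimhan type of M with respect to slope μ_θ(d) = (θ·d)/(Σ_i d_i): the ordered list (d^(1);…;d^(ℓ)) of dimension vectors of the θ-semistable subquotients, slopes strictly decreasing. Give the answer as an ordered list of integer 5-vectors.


Barcode: M ≅ I[1,1]^3, I[1,5], I[3,5], I[4,4]^2. HN layers by μ_θ (5 steps, strictly decreasing):
  μ^(1)=68; μ^(2)=42; μ^(3)=-79/4; μ^(4)=-59/2; μ^(5)=-62

((0, 0, 0, 0, 2); (3, 0, 0, 0, 0); (1, 1, 1, 1, 0); (0, 0, 1, 1, 0); (0, 0, 0, 2, 0))


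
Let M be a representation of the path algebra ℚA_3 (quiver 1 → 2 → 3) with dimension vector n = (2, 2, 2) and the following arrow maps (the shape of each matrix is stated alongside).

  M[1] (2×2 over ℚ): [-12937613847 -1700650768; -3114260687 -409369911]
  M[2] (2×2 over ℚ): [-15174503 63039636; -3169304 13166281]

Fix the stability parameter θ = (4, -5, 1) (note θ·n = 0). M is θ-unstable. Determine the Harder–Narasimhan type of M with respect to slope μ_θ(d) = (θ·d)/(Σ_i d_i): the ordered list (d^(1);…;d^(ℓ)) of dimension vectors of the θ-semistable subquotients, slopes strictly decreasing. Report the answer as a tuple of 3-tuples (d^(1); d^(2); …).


Via rank(M_{q-1}∘⋯∘M_p): M ≅ I[1,3]^2.
μ_θ-semistable layers: μ^(1)=1; μ^(2)=-1/2

((0, 0, 2); (2, 2, 0))


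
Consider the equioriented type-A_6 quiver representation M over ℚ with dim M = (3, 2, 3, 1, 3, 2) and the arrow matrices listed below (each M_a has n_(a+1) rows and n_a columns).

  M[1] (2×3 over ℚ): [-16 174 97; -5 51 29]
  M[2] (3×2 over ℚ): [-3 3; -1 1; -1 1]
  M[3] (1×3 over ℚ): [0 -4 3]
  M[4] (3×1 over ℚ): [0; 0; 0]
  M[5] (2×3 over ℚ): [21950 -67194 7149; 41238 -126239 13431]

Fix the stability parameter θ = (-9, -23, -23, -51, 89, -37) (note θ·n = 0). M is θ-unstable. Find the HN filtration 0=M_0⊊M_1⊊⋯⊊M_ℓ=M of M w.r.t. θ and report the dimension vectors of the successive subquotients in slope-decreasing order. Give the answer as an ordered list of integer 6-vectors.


Via rank(M_{q-1}∘⋯∘M_p): M ≅ I[1,1], I[1,2], I[1,4], I[3,3]^2, I[5,5], I[5,6]^2.
μ_θ-semistable layers: μ^(1)=89; μ^(2)=26; μ^(3)=-9; μ^(4)=-16; μ^(5)=-23; μ^(6)=-53/2

((0, 0, 0, 0, 1, 0); (0, 0, 0, 0, 2, 2); (1, 0, 0, 0, 0, 0); (1, 1, 0, 0, 0, 0); (0, 0, 2, 0, 0, 0); (1, 1, 1, 1, 0, 0))


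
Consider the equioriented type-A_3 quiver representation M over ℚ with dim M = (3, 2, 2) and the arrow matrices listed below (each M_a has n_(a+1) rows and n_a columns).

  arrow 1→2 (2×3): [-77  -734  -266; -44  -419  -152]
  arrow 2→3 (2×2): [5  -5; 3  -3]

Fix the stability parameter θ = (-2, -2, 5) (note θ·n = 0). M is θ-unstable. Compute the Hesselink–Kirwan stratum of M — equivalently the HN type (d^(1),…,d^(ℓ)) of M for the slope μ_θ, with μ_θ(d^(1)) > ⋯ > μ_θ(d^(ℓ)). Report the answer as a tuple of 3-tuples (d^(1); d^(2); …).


Via rank(M_{q-1}∘⋯∘M_p): M ≅ I[1,1], I[1,2], I[1,3], I[3,3].
μ_θ-semistable layers: μ^(1)=5; μ^(2)=-2

((0, 0, 2); (3, 2, 0))


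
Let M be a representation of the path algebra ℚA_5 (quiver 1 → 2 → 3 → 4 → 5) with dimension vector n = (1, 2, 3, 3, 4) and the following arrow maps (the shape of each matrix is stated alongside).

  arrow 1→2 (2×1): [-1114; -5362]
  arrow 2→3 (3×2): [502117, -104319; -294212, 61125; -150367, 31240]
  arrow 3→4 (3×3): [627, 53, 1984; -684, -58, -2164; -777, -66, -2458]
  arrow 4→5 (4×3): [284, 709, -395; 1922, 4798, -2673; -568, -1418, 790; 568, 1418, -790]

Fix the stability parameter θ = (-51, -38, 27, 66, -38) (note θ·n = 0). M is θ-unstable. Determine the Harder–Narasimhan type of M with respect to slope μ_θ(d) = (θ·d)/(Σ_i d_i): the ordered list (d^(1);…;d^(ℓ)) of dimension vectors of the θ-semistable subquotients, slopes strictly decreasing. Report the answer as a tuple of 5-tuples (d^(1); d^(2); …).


Interval decomposition of M: I[1,4], I[2,5], I[3,3], I[4,5], I[5,5]^2.
HN type (ℓ=6): μ^(1)=66; μ^(2)=27; μ^(3)=55/3; μ^(4)=14; μ^(5)=-38; μ^(6)=-51

((0, 0, 0, 1, 0); (0, 0, 2, 0, 0); (0, 0, 1, 1, 1); (0, 0, 0, 1, 1); (0, 2, 0, 0, 2); (1, 0, 0, 0, 0))


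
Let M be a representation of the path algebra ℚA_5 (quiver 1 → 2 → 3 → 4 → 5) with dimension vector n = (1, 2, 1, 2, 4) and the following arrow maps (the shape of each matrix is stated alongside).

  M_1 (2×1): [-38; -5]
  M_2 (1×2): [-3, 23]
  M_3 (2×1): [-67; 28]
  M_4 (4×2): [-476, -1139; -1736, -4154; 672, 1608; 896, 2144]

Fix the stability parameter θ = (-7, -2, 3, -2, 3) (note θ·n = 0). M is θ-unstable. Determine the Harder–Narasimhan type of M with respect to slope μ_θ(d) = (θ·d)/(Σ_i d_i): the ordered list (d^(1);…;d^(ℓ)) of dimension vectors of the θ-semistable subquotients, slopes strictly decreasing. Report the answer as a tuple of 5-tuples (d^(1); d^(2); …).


Barcode: M ≅ I[1,4], I[2,2], I[4,5], I[5,5]^3. HN layers by μ_θ (4 steps, strictly decreasing):
  μ^(1)=3; μ^(2)=1/2; μ^(3)=-2; μ^(4)=-7

((0, 0, 0, 0, 4); (0, 0, 1, 1, 0); (0, 2, 0, 1, 0); (1, 0, 0, 0, 0))


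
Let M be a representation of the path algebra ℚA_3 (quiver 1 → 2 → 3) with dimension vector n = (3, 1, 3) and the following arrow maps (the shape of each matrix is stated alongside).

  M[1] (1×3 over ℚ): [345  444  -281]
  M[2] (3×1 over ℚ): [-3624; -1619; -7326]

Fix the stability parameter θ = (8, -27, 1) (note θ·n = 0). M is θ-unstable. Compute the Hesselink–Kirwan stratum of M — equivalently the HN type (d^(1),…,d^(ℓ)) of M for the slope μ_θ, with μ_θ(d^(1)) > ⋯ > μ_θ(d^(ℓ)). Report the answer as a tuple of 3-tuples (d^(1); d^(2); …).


Interval decomposition of M: I[1,1]^2, I[1,3], I[3,3]^2.
HN type (ℓ=3): μ^(1)=8; μ^(2)=1; μ^(3)=-19/2

((2, 0, 0); (0, 0, 3); (1, 1, 0))


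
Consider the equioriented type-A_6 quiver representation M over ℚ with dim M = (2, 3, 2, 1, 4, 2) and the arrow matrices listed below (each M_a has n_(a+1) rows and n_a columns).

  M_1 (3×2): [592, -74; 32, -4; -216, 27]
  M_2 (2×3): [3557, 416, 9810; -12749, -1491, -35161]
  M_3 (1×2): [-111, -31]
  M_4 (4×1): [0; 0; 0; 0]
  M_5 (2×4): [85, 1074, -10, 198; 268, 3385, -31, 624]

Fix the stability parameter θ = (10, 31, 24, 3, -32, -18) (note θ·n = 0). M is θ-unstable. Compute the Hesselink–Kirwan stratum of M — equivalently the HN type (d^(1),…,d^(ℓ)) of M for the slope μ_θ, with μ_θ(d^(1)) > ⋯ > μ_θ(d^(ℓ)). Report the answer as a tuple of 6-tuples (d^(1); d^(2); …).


Via rank(M_{q-1}∘⋯∘M_p): M ≅ I[1,1], I[1,4], I[2,2], I[2,3], I[5,5]^2, I[5,6]^2.
μ_θ-semistable layers: μ^(1)=31; μ^(2)=55/2; μ^(3)=58/3; μ^(4)=10; μ^(5)=-18; μ^(6)=-32

((0, 1, 0, 0, 0, 0); (0, 1, 1, 0, 0, 0); (0, 1, 1, 1, 0, 0); (2, 0, 0, 0, 0, 0); (0, 0, 0, 0, 0, 2); (0, 0, 0, 0, 4, 0))


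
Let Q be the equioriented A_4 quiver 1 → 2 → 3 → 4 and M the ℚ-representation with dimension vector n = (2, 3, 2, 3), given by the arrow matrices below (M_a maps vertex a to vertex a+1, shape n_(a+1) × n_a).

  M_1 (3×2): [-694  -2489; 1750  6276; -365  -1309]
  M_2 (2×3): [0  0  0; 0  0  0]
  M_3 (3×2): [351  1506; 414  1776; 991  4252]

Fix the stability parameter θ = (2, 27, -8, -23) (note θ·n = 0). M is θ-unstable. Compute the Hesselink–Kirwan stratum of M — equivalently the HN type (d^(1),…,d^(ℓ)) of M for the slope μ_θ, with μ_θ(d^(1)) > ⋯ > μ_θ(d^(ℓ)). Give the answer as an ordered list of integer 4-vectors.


Via rank(M_{q-1}∘⋯∘M_p): M ≅ I[1,2]^2, I[2,2], I[3,4]^2, I[4,4].
μ_θ-semistable layers: μ^(1)=27; μ^(2)=2; μ^(3)=-31/2; μ^(4)=-23

((0, 3, 0, 0); (2, 0, 0, 0); (0, 0, 2, 2); (0, 0, 0, 1))


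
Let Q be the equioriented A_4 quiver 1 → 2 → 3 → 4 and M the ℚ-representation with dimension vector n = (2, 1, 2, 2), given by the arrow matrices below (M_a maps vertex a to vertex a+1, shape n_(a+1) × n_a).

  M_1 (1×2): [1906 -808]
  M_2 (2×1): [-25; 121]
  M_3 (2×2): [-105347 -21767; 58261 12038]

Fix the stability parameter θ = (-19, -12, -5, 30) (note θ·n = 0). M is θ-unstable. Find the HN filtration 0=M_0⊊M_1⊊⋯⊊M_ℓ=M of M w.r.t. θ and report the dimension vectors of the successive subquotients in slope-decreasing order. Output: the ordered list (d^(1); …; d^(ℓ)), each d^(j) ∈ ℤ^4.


Barcode: M ≅ I[1,1], I[1,4], I[3,4]. HN layers by μ_θ (4 steps, strictly decreasing):
  μ^(1)=30; μ^(2)=-5; μ^(3)=-12; μ^(4)=-19

((0, 0, 0, 2); (0, 0, 2, 0); (0, 1, 0, 0); (2, 0, 0, 0))


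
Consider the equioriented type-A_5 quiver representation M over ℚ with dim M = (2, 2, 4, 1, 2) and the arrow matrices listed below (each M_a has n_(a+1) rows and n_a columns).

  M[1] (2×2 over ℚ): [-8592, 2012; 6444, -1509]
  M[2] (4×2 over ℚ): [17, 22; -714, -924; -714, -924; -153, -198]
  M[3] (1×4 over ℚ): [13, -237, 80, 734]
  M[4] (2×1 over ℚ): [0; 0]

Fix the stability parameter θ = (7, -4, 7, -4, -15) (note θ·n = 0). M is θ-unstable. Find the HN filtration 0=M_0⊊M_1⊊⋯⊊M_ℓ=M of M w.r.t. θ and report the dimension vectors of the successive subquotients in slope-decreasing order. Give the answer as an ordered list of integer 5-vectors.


Barcode: M ≅ I[1,1], I[1,4], I[2,2], I[3,3]^3, I[5,5]^2. HN layers by μ_θ (4 steps, strictly decreasing):
  μ^(1)=7; μ^(2)=3/2; μ^(3)=-4; μ^(4)=-15

((1, 0, 3, 0, 0); (1, 1, 1, 1, 0); (0, 1, 0, 0, 0); (0, 0, 0, 0, 2))


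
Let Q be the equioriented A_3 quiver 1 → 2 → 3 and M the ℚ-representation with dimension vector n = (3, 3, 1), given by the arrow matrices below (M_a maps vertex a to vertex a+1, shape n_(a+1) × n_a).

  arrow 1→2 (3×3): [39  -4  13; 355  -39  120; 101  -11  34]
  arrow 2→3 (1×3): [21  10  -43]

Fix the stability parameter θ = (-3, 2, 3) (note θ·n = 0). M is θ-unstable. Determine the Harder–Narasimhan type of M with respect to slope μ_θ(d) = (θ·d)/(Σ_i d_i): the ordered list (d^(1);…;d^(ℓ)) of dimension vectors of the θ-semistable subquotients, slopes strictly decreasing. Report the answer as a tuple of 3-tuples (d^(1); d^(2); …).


Interval decomposition of M: I[1,2]^2, I[1,3].
HN type (ℓ=3): μ^(1)=3; μ^(2)=2; μ^(3)=-3

((0, 0, 1); (0, 3, 0); (3, 0, 0))


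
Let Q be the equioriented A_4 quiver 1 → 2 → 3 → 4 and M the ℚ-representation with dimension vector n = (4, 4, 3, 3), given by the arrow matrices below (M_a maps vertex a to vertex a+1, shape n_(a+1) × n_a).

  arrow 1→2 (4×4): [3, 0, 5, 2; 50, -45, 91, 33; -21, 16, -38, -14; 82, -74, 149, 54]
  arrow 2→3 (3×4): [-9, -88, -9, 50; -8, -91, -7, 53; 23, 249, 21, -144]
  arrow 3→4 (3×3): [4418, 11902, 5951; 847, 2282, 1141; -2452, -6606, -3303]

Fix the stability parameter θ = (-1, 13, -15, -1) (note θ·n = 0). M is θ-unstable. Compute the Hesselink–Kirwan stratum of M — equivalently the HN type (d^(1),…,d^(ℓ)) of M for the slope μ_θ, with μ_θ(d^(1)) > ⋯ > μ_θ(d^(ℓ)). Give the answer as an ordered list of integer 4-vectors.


Barcode: M ≅ I[1,1], I[1,3], I[1,4]^2, I[2,2], I[4,4]. HN layers by μ_θ (2 steps, strictly decreasing):
  μ^(1)=13; μ^(2)=-1

((0, 1, 0, 0); (4, 3, 3, 3))


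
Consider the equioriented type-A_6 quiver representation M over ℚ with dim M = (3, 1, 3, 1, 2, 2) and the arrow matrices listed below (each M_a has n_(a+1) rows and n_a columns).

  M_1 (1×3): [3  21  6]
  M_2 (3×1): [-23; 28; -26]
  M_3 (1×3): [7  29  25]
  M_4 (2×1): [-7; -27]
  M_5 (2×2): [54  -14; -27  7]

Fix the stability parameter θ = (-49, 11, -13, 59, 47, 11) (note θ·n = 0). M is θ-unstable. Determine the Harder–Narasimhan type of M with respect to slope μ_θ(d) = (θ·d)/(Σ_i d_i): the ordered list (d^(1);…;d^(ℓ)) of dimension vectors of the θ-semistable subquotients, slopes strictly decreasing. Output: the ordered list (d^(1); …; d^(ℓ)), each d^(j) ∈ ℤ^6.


Barcode: M ≅ I[1,1]^2, I[1,5], I[3,3]^2, I[5,6], I[6,6]. HN layers by μ_θ (6 steps, strictly decreasing):
  μ^(1)=53; μ^(2)=29; μ^(3)=11; μ^(4)=-1; μ^(5)=-13; μ^(6)=-49

((0, 0, 0, 1, 1, 0); (0, 0, 0, 0, 1, 1); (0, 0, 0, 0, 0, 1); (0, 1, 1, 0, 0, 0); (0, 0, 2, 0, 0, 0); (3, 0, 0, 0, 0, 0))


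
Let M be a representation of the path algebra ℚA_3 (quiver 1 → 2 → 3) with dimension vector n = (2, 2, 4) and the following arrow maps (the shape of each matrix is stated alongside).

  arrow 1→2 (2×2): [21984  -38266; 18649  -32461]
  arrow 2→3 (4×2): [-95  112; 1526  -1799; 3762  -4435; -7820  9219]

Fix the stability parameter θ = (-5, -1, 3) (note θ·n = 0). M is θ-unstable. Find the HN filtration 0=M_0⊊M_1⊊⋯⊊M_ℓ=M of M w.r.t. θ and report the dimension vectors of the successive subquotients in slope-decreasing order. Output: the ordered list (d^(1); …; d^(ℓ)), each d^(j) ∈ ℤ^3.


Barcode: M ≅ I[1,3]^2, I[3,3]^2. HN layers by μ_θ (3 steps, strictly decreasing):
  μ^(1)=3; μ^(2)=-1; μ^(3)=-5

((0, 0, 4); (0, 2, 0); (2, 0, 0))


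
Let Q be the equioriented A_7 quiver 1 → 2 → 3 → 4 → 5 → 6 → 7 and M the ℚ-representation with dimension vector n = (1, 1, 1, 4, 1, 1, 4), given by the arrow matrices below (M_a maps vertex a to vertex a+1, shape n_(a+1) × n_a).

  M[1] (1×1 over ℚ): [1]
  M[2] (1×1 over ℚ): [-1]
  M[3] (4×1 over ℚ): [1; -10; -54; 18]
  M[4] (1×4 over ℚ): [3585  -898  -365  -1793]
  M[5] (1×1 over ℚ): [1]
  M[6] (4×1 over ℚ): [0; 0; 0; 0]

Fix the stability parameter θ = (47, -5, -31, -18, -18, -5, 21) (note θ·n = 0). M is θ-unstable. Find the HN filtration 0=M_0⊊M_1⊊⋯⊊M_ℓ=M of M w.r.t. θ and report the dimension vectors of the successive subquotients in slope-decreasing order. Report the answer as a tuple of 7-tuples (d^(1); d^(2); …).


Barcode: M ≅ I[1,6], I[4,4]^3, I[7,7]^4. HN layers by μ_θ (3 steps, strictly decreasing):
  μ^(1)=21; μ^(2)=-5; μ^(3)=-18

((0, 0, 0, 0, 0, 0, 4); (1, 1, 1, 1, 1, 1, 0); (0, 0, 0, 3, 0, 0, 0))


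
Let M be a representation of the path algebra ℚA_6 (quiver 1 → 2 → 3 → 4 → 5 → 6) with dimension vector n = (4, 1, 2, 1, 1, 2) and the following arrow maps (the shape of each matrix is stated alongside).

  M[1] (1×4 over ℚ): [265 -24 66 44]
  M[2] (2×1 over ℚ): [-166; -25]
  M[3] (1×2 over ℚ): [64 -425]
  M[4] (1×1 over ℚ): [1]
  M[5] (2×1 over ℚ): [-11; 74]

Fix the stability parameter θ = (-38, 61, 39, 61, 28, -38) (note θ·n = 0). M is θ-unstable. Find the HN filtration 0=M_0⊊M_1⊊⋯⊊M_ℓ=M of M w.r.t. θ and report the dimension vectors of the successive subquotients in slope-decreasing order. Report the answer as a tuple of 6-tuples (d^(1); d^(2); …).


Barcode: M ≅ I[1,1]^3, I[1,6], I[3,3], I[6,6]. HN layers by μ_θ (3 steps, strictly decreasing):
  μ^(1)=39; μ^(2)=151/5; μ^(3)=-38

((0, 0, 1, 0, 0, 0); (0, 1, 1, 1, 1, 1); (4, 0, 0, 0, 0, 1))


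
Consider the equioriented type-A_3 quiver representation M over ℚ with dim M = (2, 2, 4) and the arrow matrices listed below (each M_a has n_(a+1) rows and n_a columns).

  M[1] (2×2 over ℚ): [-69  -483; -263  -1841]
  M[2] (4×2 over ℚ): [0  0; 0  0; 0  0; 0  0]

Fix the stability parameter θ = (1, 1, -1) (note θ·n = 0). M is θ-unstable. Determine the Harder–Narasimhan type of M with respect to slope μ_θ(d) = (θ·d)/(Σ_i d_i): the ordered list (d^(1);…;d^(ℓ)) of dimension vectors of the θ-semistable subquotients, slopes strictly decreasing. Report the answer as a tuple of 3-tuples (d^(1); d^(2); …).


Via rank(M_{q-1}∘⋯∘M_p): M ≅ I[1,1], I[1,2], I[2,2], I[3,3]^4.
μ_θ-semistable layers: μ^(1)=1; μ^(2)=-1

((2, 2, 0); (0, 0, 4))


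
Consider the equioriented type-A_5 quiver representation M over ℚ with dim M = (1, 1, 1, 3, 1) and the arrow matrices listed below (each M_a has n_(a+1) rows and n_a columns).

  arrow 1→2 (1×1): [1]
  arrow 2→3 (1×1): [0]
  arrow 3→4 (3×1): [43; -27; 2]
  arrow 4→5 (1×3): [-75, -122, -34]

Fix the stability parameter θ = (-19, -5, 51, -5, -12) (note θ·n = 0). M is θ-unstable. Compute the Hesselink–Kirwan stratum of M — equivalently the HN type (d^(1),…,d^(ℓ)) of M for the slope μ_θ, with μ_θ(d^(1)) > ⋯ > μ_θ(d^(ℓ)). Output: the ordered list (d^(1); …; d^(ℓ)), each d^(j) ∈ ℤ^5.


Via rank(M_{q-1}∘⋯∘M_p): M ≅ I[1,2], I[3,5], I[4,4]^2.
μ_θ-semistable layers: μ^(1)=34/3; μ^(2)=-5; μ^(3)=-19

((0, 0, 1, 1, 1); (0, 1, 0, 2, 0); (1, 0, 0, 0, 0))


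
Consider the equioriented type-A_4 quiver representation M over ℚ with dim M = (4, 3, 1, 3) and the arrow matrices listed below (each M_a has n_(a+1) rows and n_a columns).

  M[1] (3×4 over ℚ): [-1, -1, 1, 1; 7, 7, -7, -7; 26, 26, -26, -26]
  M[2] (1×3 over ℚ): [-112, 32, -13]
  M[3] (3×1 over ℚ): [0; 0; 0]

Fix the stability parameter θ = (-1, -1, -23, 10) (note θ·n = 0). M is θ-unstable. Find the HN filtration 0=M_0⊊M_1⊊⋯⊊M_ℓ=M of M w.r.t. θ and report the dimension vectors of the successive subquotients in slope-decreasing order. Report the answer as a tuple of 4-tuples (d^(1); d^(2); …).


Interval decomposition of M: I[1,1]^3, I[1,3], I[2,2]^2, I[4,4]^3.
HN type (ℓ=3): μ^(1)=10; μ^(2)=-1; μ^(3)=-25/3

((0, 0, 0, 3); (3, 2, 0, 0); (1, 1, 1, 0))


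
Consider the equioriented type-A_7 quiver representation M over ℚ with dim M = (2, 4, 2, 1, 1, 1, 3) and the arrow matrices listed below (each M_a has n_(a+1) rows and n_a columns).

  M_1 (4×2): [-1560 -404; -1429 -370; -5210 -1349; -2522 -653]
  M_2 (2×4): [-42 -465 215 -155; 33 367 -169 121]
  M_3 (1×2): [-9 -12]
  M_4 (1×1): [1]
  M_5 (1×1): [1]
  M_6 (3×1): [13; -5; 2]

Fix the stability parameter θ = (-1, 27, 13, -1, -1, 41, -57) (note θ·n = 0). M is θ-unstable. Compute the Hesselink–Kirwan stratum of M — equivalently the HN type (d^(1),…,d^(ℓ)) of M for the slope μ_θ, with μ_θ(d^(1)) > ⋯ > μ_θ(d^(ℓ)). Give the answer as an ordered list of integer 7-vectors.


Barcode: M ≅ I[1,2], I[1,7], I[2,2], I[2,3], I[7,7]^2. HN layers by μ_θ (5 steps, strictly decreasing):
  μ^(1)=27; μ^(2)=20; μ^(3)=11/3; μ^(4)=-1; μ^(5)=-57

((0, 2, 0, 0, 0, 0, 0); (0, 1, 1, 0, 0, 0, 0); (0, 1, 1, 1, 1, 1, 1); (2, 0, 0, 0, 0, 0, 0); (0, 0, 0, 0, 0, 0, 2))


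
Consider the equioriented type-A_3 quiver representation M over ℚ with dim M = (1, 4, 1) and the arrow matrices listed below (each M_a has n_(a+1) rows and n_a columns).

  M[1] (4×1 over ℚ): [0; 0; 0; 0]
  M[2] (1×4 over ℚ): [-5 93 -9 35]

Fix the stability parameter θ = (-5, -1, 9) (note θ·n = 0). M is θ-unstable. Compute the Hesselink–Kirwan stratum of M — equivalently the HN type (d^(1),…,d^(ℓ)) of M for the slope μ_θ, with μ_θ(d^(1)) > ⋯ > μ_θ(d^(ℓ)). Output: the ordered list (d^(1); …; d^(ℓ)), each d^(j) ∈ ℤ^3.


Interval decomposition of M: I[1,1], I[2,2]^3, I[2,3].
HN type (ℓ=3): μ^(1)=9; μ^(2)=-1; μ^(3)=-5

((0, 0, 1); (0, 4, 0); (1, 0, 0))


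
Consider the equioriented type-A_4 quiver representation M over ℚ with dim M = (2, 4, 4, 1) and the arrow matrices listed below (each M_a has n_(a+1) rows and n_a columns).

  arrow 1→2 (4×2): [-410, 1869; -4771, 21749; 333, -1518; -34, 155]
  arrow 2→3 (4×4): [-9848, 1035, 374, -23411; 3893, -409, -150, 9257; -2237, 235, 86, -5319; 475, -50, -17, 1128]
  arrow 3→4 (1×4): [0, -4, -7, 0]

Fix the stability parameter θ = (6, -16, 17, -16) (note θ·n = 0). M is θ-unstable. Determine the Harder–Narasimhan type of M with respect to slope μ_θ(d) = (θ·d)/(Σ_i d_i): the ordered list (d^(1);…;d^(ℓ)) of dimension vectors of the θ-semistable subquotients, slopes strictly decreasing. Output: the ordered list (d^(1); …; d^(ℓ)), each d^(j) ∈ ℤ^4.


Via rank(M_{q-1}∘⋯∘M_p): M ≅ I[1,3], I[1,4], I[2,3]^2.
μ_θ-semistable layers: μ^(1)=17; μ^(2)=1/2; μ^(3)=-5; μ^(4)=-16

((0, 0, 3, 0); (0, 0, 1, 1); (2, 2, 0, 0); (0, 2, 0, 0))


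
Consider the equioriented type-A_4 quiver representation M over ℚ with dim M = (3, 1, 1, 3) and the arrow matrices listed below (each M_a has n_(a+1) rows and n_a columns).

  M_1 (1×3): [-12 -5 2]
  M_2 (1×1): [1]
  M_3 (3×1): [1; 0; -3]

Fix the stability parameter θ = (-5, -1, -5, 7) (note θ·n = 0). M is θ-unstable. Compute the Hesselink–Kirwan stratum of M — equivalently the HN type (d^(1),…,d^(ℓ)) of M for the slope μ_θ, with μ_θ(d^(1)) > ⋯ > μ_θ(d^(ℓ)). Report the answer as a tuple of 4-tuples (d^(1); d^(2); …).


Interval decomposition of M: I[1,1]^2, I[1,4], I[4,4]^2.
HN type (ℓ=3): μ^(1)=7; μ^(2)=-3; μ^(3)=-5

((0, 0, 0, 3); (0, 1, 1, 0); (3, 0, 0, 0))


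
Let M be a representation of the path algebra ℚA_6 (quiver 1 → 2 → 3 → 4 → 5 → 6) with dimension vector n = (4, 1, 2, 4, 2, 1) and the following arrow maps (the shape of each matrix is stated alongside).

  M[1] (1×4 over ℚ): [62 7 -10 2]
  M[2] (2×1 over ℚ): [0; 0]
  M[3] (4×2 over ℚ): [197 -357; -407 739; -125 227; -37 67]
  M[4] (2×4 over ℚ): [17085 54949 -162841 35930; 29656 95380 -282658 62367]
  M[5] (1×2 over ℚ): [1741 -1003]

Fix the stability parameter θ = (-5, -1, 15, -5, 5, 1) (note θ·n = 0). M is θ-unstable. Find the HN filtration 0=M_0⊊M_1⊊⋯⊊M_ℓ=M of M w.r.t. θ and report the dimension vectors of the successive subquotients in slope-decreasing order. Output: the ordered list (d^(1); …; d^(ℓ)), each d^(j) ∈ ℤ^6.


Barcode: M ≅ I[1,1]^3, I[1,2], I[3,4], I[3,6], I[4,4], I[4,5]. HN layers by μ_θ (4 steps, strictly decreasing):
  μ^(1)=5; μ^(2)=4; μ^(3)=-1; μ^(4)=-5

((0, 0, 1, 1, 1, 0); (0, 0, 1, 1, 1, 1); (0, 1, 0, 0, 0, 0); (4, 0, 0, 2, 0, 0))


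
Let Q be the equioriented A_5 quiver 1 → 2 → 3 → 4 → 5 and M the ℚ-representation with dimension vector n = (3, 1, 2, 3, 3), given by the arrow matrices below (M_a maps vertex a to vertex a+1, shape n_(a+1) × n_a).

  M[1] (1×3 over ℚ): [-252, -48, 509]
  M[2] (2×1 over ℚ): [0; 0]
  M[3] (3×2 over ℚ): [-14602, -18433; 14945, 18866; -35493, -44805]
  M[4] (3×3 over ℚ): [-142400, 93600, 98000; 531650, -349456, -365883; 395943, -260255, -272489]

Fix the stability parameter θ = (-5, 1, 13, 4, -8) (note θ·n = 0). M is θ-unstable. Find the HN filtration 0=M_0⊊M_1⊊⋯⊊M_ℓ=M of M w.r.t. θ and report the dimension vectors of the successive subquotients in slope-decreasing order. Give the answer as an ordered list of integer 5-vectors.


Via rank(M_{q-1}∘⋯∘M_p): M ≅ I[1,1]^2, I[1,2], I[3,4], I[3,5], I[4,5], I[5,5].
μ_θ-semistable layers: μ^(1)=17/2; μ^(2)=3; μ^(3)=1; μ^(4)=-2; μ^(5)=-5; μ^(6)=-8

((0, 0, 1, 1, 0); (0, 0, 1, 1, 1); (0, 1, 0, 0, 0); (0, 0, 0, 1, 1); (3, 0, 0, 0, 0); (0, 0, 0, 0, 1))


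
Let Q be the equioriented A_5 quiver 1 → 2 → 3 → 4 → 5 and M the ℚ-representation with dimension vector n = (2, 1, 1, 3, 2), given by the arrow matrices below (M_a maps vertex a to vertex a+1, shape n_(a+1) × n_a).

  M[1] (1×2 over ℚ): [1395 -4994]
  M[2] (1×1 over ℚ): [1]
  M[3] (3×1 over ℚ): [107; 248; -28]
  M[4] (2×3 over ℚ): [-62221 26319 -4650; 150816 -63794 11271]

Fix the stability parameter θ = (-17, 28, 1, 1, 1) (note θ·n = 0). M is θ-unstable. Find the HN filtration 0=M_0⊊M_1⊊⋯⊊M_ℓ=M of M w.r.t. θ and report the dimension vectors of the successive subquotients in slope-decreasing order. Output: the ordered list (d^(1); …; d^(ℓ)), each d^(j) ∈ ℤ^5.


Via rank(M_{q-1}∘⋯∘M_p): M ≅ I[1,1], I[1,5], I[4,4], I[4,5].
μ_θ-semistable layers: μ^(1)=31/4; μ^(2)=1; μ^(3)=-17

((0, 1, 1, 1, 1); (0, 0, 0, 2, 1); (2, 0, 0, 0, 0))


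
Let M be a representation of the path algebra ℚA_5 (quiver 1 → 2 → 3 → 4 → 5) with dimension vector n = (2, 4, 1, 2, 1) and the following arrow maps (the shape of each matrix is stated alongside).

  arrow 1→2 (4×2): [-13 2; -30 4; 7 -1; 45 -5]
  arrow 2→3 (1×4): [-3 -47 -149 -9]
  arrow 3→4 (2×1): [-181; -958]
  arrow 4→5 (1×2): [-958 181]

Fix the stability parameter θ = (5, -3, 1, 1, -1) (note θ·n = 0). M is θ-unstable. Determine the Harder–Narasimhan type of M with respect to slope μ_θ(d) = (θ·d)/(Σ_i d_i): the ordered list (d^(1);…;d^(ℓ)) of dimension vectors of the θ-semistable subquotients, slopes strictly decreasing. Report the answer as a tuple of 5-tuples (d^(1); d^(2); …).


Interval decomposition of M: I[1,2], I[1,4], I[2,2]^2, I[4,5].
HN type (ℓ=3): μ^(1)=1; μ^(2)=0; μ^(3)=-3

((2, 2, 1, 1, 0); (0, 0, 0, 1, 1); (0, 2, 0, 0, 0))


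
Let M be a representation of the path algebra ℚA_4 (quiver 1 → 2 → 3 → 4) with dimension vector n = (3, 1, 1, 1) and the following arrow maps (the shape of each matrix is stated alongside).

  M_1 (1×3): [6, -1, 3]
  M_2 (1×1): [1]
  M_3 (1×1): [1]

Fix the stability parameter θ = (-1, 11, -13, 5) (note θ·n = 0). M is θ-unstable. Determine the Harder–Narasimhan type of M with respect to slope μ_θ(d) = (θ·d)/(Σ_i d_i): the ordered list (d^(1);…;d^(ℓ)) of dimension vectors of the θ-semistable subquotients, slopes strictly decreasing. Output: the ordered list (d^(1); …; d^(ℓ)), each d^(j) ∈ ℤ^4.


Interval decomposition of M: I[1,1]^2, I[1,4].
HN type (ℓ=2): μ^(1)=5; μ^(2)=-1

((0, 0, 0, 1); (3, 1, 1, 0))
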